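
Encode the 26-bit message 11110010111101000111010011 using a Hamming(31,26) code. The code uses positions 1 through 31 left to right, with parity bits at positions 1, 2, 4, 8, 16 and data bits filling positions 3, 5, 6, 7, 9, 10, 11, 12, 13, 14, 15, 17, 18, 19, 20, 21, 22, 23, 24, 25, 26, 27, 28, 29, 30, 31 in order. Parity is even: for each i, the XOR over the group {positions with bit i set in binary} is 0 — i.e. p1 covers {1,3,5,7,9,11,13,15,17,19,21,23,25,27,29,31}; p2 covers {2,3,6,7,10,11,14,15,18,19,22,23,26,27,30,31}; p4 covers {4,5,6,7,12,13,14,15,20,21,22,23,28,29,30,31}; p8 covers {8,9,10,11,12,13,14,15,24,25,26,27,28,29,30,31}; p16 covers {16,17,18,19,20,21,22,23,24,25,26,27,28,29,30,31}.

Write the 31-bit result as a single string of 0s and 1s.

Place data at non-parity positions: p1 p2 1 p4 1 1 1 p8 0 0 1 0 1 1 1 p16 1 0 1 0 0 0 1 1 1 0 1 0 0 1 1
p1 (pos 1,3,5,7,9,11,13,15,17,19,21,23,25,27,29,31): XOR of data positions = 1⊕1⊕1⊕0⊕1⊕1⊕1⊕1⊕1⊕0⊕1⊕1⊕1⊕0⊕1 = 0
p2 (pos 2,3,6,7,10,11,14,15,18,19,22,23,26,27,30,31): XOR of data positions = 1⊕1⊕1⊕0⊕1⊕1⊕1⊕0⊕1⊕0⊕1⊕0⊕1⊕1⊕1 = 1
p4 (pos 4,5,6,7,12,13,14,15,20,21,22,23,28,29,30,31): XOR of data positions = 1⊕1⊕1⊕0⊕1⊕1⊕1⊕0⊕0⊕0⊕1⊕0⊕0⊕1⊕1 = 1
p8 (pos 8,9,10,11,12,13,14,15,24,25,26,27,28,29,30,31): XOR of data positions = 0⊕0⊕1⊕0⊕1⊕1⊕1⊕1⊕1⊕0⊕1⊕0⊕0⊕1⊕1 = 1
p16 (pos 16,17,18,19,20,21,22,23,24,25,26,27,28,29,30,31): XOR of data positions = 1⊕0⊕1⊕0⊕0⊕0⊕1⊕1⊕1⊕0⊕1⊕0⊕0⊕1⊕1 = 0
Codeword: 0111111100101110101000111010011

0111111100101110101000111010011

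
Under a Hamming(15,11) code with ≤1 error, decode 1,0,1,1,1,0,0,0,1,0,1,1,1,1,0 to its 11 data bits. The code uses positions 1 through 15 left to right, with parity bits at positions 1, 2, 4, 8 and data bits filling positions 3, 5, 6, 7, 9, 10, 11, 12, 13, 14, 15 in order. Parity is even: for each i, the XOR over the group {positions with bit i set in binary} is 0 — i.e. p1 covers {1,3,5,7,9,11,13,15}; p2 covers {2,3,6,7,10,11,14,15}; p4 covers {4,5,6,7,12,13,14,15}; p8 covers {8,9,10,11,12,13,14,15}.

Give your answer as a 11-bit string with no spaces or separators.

s1 (pos 1,3,5,7,9,11,13,15): 1⊕1⊕1⊕0⊕1⊕1⊕1⊕0 = 0
s2 (pos 2,3,6,7,10,11,14,15): 0⊕1⊕0⊕0⊕0⊕1⊕1⊕0 = 1
s4 (pos 4,5,6,7,12,13,14,15): 1⊕1⊕0⊕0⊕1⊕1⊕1⊕0 = 1
s8 (pos 8,9,10,11,12,13,14,15): 0⊕1⊕0⊕1⊕1⊕1⊕1⊕0 = 1
Syndrome s8…s1 = 1110 → error at position 14.
Flip position 14: 101110001011110 → 101110001011100
Read data bits from positions 3,5,6,7,9,10,11,12,13,14,15: 11001011100

11001011100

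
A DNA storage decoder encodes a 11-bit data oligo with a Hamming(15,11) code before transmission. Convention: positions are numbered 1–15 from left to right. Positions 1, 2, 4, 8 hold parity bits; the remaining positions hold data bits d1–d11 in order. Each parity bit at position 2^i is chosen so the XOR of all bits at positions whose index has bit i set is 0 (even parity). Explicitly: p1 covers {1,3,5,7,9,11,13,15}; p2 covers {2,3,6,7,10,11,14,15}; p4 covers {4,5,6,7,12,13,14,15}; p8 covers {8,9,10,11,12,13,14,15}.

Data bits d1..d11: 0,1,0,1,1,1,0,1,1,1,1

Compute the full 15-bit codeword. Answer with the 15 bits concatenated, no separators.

100010101101111

Place data at non-parity positions: p1 p2 0 p4 1 0 1 p8 1 1 0 1 1 1 1
p1 (pos 1,3,5,7,9,11,13,15): XOR of data positions = 0⊕1⊕1⊕1⊕0⊕1⊕1 = 1
p2 (pos 2,3,6,7,10,11,14,15): XOR of data positions = 0⊕0⊕1⊕1⊕0⊕1⊕1 = 0
p4 (pos 4,5,6,7,12,13,14,15): XOR of data positions = 1⊕0⊕1⊕1⊕1⊕1⊕1 = 0
p8 (pos 8,9,10,11,12,13,14,15): XOR of data positions = 1⊕1⊕0⊕1⊕1⊕1⊕1 = 0
Codeword: 100010101101111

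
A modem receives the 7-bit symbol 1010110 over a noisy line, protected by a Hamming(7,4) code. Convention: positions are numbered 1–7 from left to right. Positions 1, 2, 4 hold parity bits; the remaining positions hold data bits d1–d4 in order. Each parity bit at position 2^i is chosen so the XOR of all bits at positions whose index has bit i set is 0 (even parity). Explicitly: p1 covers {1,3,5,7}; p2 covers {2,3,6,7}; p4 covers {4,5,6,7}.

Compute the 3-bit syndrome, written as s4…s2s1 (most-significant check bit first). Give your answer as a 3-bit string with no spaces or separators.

001

s1 (pos 1,3,5,7): 1⊕1⊕1⊕0 = 1
s2 (pos 2,3,6,7): 0⊕1⊕1⊕0 = 0
s4 (pos 4,5,6,7): 0⊕1⊕1⊕0 = 0
Syndrome s4…s1 = 001 → error at position 1.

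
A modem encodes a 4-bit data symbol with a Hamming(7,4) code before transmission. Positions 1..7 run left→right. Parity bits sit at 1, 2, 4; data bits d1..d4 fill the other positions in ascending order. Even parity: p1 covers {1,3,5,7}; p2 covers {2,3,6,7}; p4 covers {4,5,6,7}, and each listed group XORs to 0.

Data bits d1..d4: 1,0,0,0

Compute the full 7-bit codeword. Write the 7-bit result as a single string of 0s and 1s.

Place data at non-parity positions: p1 p2 1 p4 0 0 0
p1 (pos 1,3,5,7): XOR of data positions = 1⊕0⊕0 = 1
p2 (pos 2,3,6,7): XOR of data positions = 1⊕0⊕0 = 1
p4 (pos 4,5,6,7): XOR of data positions = 0⊕0⊕0 = 0
Codeword: 1110000

1110000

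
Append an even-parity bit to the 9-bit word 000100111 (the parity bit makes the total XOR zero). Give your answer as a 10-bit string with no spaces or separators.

XOR of the 9 data bits: 0⊕0⊕0⊕1⊕0⊕0⊕1⊕1⊕1 = 0
Parity bit = 0 (so all 10 bits XOR to 0).

0001001110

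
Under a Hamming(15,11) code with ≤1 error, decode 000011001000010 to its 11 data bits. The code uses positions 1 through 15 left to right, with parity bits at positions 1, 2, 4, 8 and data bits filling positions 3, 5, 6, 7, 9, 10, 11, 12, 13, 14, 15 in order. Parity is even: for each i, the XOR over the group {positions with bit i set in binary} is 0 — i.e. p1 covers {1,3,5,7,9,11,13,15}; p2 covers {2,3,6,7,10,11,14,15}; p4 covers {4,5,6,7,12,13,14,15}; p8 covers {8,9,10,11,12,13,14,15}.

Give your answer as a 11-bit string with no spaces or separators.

01101000010

s1 (pos 1,3,5,7,9,11,13,15): 0⊕0⊕1⊕0⊕1⊕0⊕0⊕0 = 0
s2 (pos 2,3,6,7,10,11,14,15): 0⊕0⊕1⊕0⊕0⊕0⊕1⊕0 = 0
s4 (pos 4,5,6,7,12,13,14,15): 0⊕1⊕1⊕0⊕0⊕0⊕1⊕0 = 1
s8 (pos 8,9,10,11,12,13,14,15): 0⊕1⊕0⊕0⊕0⊕0⊕1⊕0 = 0
Syndrome s8…s1 = 0100 → error at position 4.
Flip position 4: 000011001000010 → 000111001000010
Read data bits from positions 3,5,6,7,9,10,11,12,13,14,15: 01101000010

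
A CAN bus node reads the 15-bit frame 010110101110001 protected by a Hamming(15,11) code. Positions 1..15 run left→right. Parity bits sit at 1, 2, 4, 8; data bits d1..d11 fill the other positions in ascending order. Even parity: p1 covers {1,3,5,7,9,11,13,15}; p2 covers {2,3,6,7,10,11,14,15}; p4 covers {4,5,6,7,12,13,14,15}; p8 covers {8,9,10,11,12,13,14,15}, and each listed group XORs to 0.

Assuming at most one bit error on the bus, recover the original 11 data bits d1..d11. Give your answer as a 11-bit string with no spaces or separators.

s1 (pos 1,3,5,7,9,11,13,15): 0⊕0⊕1⊕1⊕1⊕1⊕0⊕1 = 1
s2 (pos 2,3,6,7,10,11,14,15): 1⊕0⊕0⊕1⊕1⊕1⊕0⊕1 = 1
s4 (pos 4,5,6,7,12,13,14,15): 1⊕1⊕0⊕1⊕0⊕0⊕0⊕1 = 0
s8 (pos 8,9,10,11,12,13,14,15): 0⊕1⊕1⊕1⊕0⊕0⊕0⊕1 = 0
Syndrome s8…s1 = 0011 → error at position 3.
Flip position 3: 010110101110001 → 011110101110001
Read data bits from positions 3,5,6,7,9,10,11,12,13,14,15: 11011110001

11011110001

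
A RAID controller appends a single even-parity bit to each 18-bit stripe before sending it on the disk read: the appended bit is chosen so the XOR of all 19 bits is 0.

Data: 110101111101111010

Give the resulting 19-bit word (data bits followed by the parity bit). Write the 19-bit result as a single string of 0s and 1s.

XOR of the 18 data bits: 1⊕1⊕0⊕1⊕0⊕1⊕1⊕1⊕1⊕1⊕0⊕1⊕1⊕1⊕1⊕0⊕1⊕0 = 1
Parity bit = 1 (so all 19 bits XOR to 0).

1101011111011110101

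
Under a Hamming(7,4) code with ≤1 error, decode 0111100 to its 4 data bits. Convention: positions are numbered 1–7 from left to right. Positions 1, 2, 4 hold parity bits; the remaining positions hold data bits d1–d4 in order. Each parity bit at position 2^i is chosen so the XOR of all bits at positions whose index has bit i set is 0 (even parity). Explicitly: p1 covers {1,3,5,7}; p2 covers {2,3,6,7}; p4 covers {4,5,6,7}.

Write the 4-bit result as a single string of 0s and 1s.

1100

s1 (pos 1,3,5,7): 0⊕1⊕1⊕0 = 0
s2 (pos 2,3,6,7): 1⊕1⊕0⊕0 = 0
s4 (pos 4,5,6,7): 1⊕1⊕0⊕0 = 0
Syndrome s4…s1 = 000 → no error.
Read data bits from positions 3,5,6,7: 1100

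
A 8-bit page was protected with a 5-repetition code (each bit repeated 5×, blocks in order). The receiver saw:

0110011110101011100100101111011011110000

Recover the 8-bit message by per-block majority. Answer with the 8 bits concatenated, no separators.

Block 1 (01100): 2 ones → 0
Block 2 (11110): 4 ones → 1
Block 3 (10101): 3 ones → 1
Block 4 (11001): 3 ones → 1
Block 5 (00101): 2 ones → 0
Block 6 (11101): 4 ones → 1
Block 7 (10111): 4 ones → 1
Block 8 (10000): 1 one → 0

01110110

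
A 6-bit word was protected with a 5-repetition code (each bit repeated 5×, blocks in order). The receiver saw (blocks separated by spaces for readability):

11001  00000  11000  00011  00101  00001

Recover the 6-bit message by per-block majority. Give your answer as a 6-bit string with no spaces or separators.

Block 1 (11001): 3 ones → 1
Block 2 (00000): 0 ones → 0
Block 3 (11000): 2 ones → 0
Block 4 (00011): 2 ones → 0
Block 5 (00101): 2 ones → 0
Block 6 (00001): 1 one → 0

100000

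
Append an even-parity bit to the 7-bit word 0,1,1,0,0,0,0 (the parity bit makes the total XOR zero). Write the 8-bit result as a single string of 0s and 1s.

XOR of the 7 data bits: 0⊕1⊕1⊕0⊕0⊕0⊕0 = 0
Parity bit = 0 (so all 8 bits XOR to 0).

01100000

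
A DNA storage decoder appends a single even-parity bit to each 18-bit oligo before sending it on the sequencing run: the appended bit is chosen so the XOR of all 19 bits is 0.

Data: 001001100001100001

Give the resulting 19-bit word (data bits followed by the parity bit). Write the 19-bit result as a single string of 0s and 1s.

XOR of the 18 data bits: 0⊕0⊕1⊕0⊕0⊕1⊕1⊕0⊕0⊕0⊕0⊕1⊕1⊕0⊕0⊕0⊕0⊕1 = 0
Parity bit = 0 (so all 19 bits XOR to 0).

0010011000011000010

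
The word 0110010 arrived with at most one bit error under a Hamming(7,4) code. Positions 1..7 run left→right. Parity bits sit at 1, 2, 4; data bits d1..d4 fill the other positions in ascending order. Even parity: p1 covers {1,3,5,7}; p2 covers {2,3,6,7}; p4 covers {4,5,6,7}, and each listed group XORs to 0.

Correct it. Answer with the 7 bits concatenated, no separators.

0110011

s1 (pos 1,3,5,7): 0⊕1⊕0⊕0 = 1
s2 (pos 2,3,6,7): 1⊕1⊕1⊕0 = 1
s4 (pos 4,5,6,7): 0⊕0⊕1⊕0 = 1
Syndrome s4…s1 = 111 → error at position 7.
Flip position 7: 0110010 → 0110011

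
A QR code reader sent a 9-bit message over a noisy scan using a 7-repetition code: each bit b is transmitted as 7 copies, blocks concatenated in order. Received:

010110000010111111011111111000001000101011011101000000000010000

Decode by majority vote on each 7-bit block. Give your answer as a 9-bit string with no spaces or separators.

001101100

Block 1 (0101100): 3 ones → 0
Block 2 (0001011): 3 ones → 0
Block 3 (1111011): 6 ones → 1
Block 4 (1111110): 6 ones → 1
Block 5 (0000100): 1 one → 0
Block 6 (0101011): 4 ones → 1
Block 7 (0111010): 4 ones → 1
Block 8 (0000000): 0 ones → 0
Block 9 (0010000): 1 one → 0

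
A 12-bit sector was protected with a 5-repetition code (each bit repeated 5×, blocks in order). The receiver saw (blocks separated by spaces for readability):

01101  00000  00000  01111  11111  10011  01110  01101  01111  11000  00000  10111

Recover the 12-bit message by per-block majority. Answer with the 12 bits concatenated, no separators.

Block 1 (01101): 3 ones → 1
Block 2 (00000): 0 ones → 0
Block 3 (00000): 0 ones → 0
Block 4 (01111): 4 ones → 1
Block 5 (11111): 5 ones → 1
Block 6 (10011): 3 ones → 1
Block 7 (01110): 3 ones → 1
Block 8 (01101): 3 ones → 1
Block 9 (01111): 4 ones → 1
Block 10 (11000): 2 ones → 0
Block 11 (00000): 0 ones → 0
Block 12 (10111): 4 ones → 1

100111111001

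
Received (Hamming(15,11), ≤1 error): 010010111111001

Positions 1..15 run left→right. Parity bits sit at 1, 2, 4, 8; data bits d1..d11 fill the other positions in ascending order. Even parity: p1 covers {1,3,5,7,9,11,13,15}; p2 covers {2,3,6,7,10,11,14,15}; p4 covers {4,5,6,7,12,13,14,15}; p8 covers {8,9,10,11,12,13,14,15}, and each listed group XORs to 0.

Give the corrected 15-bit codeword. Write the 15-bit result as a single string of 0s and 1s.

011010111111001

s1 (pos 1,3,5,7,9,11,13,15): 0⊕0⊕1⊕1⊕1⊕1⊕0⊕1 = 1
s2 (pos 2,3,6,7,10,11,14,15): 1⊕0⊕0⊕1⊕1⊕1⊕0⊕1 = 1
s4 (pos 4,5,6,7,12,13,14,15): 0⊕1⊕0⊕1⊕1⊕0⊕0⊕1 = 0
s8 (pos 8,9,10,11,12,13,14,15): 1⊕1⊕1⊕1⊕1⊕0⊕0⊕1 = 0
Syndrome s8…s1 = 0011 → error at position 3.
Flip position 3: 010010111111001 → 011010111111001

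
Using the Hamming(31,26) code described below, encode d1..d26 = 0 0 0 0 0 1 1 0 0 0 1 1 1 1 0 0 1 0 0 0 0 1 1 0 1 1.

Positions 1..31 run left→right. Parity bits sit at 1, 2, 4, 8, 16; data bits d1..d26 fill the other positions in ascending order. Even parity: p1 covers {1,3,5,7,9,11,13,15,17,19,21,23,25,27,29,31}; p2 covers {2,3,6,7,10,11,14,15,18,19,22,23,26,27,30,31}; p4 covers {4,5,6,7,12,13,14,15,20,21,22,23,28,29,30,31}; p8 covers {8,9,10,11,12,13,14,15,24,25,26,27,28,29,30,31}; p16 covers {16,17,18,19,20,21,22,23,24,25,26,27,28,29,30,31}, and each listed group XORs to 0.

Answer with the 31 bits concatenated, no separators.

0101000101100010111001000011011

Place data at non-parity positions: p1 p2 0 p4 0 0 0 p8 0 1 1 0 0 0 1 p16 1 1 1 0 0 1 0 0 0 0 1 1 0 1 1
p1 (pos 1,3,5,7,9,11,13,15,17,19,21,23,25,27,29,31): XOR of data positions = 0⊕0⊕0⊕0⊕1⊕0⊕1⊕1⊕1⊕0⊕0⊕0⊕1⊕0⊕1 = 0
p2 (pos 2,3,6,7,10,11,14,15,18,19,22,23,26,27,30,31): XOR of data positions = 0⊕0⊕0⊕1⊕1⊕0⊕1⊕1⊕1⊕1⊕0⊕0⊕1⊕1⊕1 = 1
p4 (pos 4,5,6,7,12,13,14,15,20,21,22,23,28,29,30,31): XOR of data positions = 0⊕0⊕0⊕0⊕0⊕0⊕1⊕0⊕0⊕1⊕0⊕1⊕0⊕1⊕1 = 1
p8 (pos 8,9,10,11,12,13,14,15,24,25,26,27,28,29,30,31): XOR of data positions = 0⊕1⊕1⊕0⊕0⊕0⊕1⊕0⊕0⊕0⊕1⊕1⊕0⊕1⊕1 = 1
p16 (pos 16,17,18,19,20,21,22,23,24,25,26,27,28,29,30,31): XOR of data positions = 1⊕1⊕1⊕0⊕0⊕1⊕0⊕0⊕0⊕0⊕1⊕1⊕0⊕1⊕1 = 0
Codeword: 0101000101100010111001000011011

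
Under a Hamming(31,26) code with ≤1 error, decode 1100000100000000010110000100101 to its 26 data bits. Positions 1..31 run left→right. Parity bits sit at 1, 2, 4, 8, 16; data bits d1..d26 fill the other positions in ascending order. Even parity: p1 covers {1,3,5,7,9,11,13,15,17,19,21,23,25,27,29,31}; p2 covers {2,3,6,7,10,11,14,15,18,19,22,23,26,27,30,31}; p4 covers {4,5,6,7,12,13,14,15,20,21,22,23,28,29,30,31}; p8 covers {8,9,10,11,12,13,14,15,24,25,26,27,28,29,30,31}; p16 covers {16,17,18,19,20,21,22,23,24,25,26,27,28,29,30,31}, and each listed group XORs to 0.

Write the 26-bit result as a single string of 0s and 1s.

00000000000010110000100101

s1 (pos 1,3,5,7,9,11,13,15,17,19,21,23,25,27,29,31): 1⊕0⊕0⊕0⊕0⊕0⊕0⊕0⊕0⊕0⊕1⊕0⊕0⊕0⊕1⊕1 = 0
s2 (pos 2,3,6,7,10,11,14,15,18,19,22,23,26,27,30,31): 1⊕0⊕0⊕0⊕0⊕0⊕0⊕0⊕1⊕0⊕0⊕0⊕1⊕0⊕0⊕1 = 0
s4 (pos 4,5,6,7,12,13,14,15,20,21,22,23,28,29,30,31): 0⊕0⊕0⊕0⊕0⊕0⊕0⊕0⊕1⊕1⊕0⊕0⊕0⊕1⊕0⊕1 = 0
s8 (pos 8,9,10,11,12,13,14,15,24,25,26,27,28,29,30,31): 1⊕0⊕0⊕0⊕0⊕0⊕0⊕0⊕0⊕0⊕1⊕0⊕0⊕1⊕0⊕1 = 0
s16 (pos 16,17,18,19,20,21,22,23,24,25,26,27,28,29,30,31): 0⊕0⊕1⊕0⊕1⊕1⊕0⊕0⊕0⊕0⊕1⊕0⊕0⊕1⊕0⊕1 = 0
Syndrome s16…s1 = 00000 → no error.
Read data bits from positions 3,5,6,7,9,10,11,12,13,14,15,17,18,19,20,21,22,23,24,25,26,27,28,29,30,31: 00000000000010110000100101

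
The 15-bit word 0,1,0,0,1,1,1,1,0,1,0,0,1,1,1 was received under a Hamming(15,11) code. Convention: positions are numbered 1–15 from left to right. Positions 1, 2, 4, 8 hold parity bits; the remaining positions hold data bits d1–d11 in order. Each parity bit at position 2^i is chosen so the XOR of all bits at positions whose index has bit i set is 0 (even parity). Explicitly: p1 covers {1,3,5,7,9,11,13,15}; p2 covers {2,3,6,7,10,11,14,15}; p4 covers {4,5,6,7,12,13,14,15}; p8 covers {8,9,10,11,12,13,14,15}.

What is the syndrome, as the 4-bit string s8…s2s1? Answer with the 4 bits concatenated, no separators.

1000

s1 (pos 1,3,5,7,9,11,13,15): 0⊕0⊕1⊕1⊕0⊕0⊕1⊕1 = 0
s2 (pos 2,3,6,7,10,11,14,15): 1⊕0⊕1⊕1⊕1⊕0⊕1⊕1 = 0
s4 (pos 4,5,6,7,12,13,14,15): 0⊕1⊕1⊕1⊕0⊕1⊕1⊕1 = 0
s8 (pos 8,9,10,11,12,13,14,15): 1⊕0⊕1⊕0⊕0⊕1⊕1⊕1 = 1
Syndrome s8…s1 = 1000 → error at position 8.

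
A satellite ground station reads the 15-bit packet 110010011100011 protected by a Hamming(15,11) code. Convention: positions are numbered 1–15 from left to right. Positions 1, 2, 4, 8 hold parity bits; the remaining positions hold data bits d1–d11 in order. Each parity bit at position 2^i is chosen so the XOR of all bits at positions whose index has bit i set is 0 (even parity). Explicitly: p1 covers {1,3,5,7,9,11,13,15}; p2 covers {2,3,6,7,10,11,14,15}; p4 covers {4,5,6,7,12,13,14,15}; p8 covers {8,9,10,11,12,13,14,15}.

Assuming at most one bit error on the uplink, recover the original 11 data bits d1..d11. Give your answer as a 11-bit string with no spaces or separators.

01001101011

s1 (pos 1,3,5,7,9,11,13,15): 1⊕0⊕1⊕0⊕1⊕0⊕0⊕1 = 0
s2 (pos 2,3,6,7,10,11,14,15): 1⊕0⊕0⊕0⊕1⊕0⊕1⊕1 = 0
s4 (pos 4,5,6,7,12,13,14,15): 0⊕1⊕0⊕0⊕0⊕0⊕1⊕1 = 1
s8 (pos 8,9,10,11,12,13,14,15): 1⊕1⊕1⊕0⊕0⊕0⊕1⊕1 = 1
Syndrome s8…s1 = 1100 → error at position 12.
Flip position 12: 110010011100011 → 110010011101011
Read data bits from positions 3,5,6,7,9,10,11,12,13,14,15: 01001101011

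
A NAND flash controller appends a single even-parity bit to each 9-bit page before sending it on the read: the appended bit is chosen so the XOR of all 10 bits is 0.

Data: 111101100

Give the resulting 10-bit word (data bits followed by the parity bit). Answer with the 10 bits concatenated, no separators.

XOR of the 9 data bits: 1⊕1⊕1⊕1⊕0⊕1⊕1⊕0⊕0 = 0
Parity bit = 0 (so all 10 bits XOR to 0).

1111011000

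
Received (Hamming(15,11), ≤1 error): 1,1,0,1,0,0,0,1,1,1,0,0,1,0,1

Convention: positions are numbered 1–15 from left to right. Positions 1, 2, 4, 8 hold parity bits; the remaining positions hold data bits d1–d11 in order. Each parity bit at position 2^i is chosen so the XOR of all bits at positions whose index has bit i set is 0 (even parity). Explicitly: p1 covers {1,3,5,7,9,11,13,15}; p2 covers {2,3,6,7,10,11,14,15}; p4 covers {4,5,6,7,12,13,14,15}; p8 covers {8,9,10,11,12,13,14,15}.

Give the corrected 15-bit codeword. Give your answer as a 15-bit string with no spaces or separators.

s1 (pos 1,3,5,7,9,11,13,15): 1⊕0⊕0⊕0⊕1⊕0⊕1⊕1 = 0
s2 (pos 2,3,6,7,10,11,14,15): 1⊕0⊕0⊕0⊕1⊕0⊕0⊕1 = 1
s4 (pos 4,5,6,7,12,13,14,15): 1⊕0⊕0⊕0⊕0⊕1⊕0⊕1 = 1
s8 (pos 8,9,10,11,12,13,14,15): 1⊕1⊕1⊕0⊕0⊕1⊕0⊕1 = 1
Syndrome s8…s1 = 1110 → error at position 14.
Flip position 14: 110100011100101 → 110100011100111

110100011100111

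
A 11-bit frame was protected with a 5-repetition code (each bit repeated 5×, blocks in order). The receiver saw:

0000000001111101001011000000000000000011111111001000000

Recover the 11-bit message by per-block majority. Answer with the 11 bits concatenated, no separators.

Block 1 (00000): 0 ones → 0
Block 2 (00001): 1 one → 0
Block 3 (11110): 4 ones → 1
Block 4 (10010): 2 ones → 0
Block 5 (11000): 2 ones → 0
Block 6 (00000): 0 ones → 0
Block 7 (00000): 0 ones → 0
Block 8 (00011): 2 ones → 0
Block 9 (11111): 5 ones → 1
Block 10 (10010): 2 ones → 0
Block 11 (00000): 0 ones → 0

00100000100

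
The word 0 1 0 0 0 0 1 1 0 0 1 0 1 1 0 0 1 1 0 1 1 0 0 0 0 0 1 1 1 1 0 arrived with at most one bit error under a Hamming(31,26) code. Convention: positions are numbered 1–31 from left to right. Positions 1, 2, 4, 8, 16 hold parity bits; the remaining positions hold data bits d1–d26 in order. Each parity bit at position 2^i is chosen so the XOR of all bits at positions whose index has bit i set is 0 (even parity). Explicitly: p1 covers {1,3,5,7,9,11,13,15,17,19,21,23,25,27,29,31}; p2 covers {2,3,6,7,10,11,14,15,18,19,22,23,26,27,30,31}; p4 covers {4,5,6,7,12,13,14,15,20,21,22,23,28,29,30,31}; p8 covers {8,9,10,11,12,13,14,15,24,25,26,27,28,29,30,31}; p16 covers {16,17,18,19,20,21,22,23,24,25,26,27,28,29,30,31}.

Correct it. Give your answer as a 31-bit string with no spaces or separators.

s1 (pos 1,3,5,7,9,11,13,15,17,19,21,23,25,27,29,31): 0⊕0⊕0⊕1⊕0⊕1⊕1⊕0⊕1⊕0⊕1⊕0⊕0⊕1⊕1⊕0 = 1
s2 (pos 2,3,6,7,10,11,14,15,18,19,22,23,26,27,30,31): 1⊕0⊕0⊕1⊕0⊕1⊕1⊕0⊕1⊕0⊕0⊕0⊕0⊕1⊕1⊕0 = 1
s4 (pos 4,5,6,7,12,13,14,15,20,21,22,23,28,29,30,31): 0⊕0⊕0⊕1⊕0⊕1⊕1⊕0⊕1⊕1⊕0⊕0⊕1⊕1⊕1⊕0 = 0
s8 (pos 8,9,10,11,12,13,14,15,24,25,26,27,28,29,30,31): 1⊕0⊕0⊕1⊕0⊕1⊕1⊕0⊕0⊕0⊕0⊕1⊕1⊕1⊕1⊕0 = 0
s16 (pos 16,17,18,19,20,21,22,23,24,25,26,27,28,29,30,31): 0⊕1⊕1⊕0⊕1⊕1⊕0⊕0⊕0⊕0⊕0⊕1⊕1⊕1⊕1⊕0 = 0
Syndrome s16…s1 = 00011 → error at position 3.
Flip position 3: 0100001100101100110110000011110 → 0110001100101100110110000011110

0110001100101100110110000011110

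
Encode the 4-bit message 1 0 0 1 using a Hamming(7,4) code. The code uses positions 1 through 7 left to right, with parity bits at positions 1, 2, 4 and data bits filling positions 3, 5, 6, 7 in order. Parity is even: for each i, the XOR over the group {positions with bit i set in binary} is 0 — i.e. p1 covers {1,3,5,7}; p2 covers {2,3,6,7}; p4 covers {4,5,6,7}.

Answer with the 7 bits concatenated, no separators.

Place data at non-parity positions: p1 p2 1 p4 0 0 1
p1 (pos 1,3,5,7): XOR of data positions = 1⊕0⊕1 = 0
p2 (pos 2,3,6,7): XOR of data positions = 1⊕0⊕1 = 0
p4 (pos 4,5,6,7): XOR of data positions = 0⊕0⊕1 = 1
Codeword: 0011001

0011001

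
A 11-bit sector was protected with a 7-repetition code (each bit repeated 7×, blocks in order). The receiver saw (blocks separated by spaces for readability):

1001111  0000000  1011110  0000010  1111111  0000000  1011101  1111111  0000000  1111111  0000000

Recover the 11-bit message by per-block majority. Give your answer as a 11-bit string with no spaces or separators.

10101011010

Block 1 (1001111): 5 ones → 1
Block 2 (0000000): 0 ones → 0
Block 3 (1011110): 5 ones → 1
Block 4 (0000010): 1 one → 0
Block 5 (1111111): 7 ones → 1
Block 6 (0000000): 0 ones → 0
Block 7 (1011101): 5 ones → 1
Block 8 (1111111): 7 ones → 1
Block 9 (0000000): 0 ones → 0
Block 10 (1111111): 7 ones → 1
Block 11 (0000000): 0 ones → 0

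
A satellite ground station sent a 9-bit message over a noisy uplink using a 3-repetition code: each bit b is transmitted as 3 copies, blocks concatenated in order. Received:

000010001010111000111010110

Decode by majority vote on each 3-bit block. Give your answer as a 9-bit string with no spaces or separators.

000010101

Block 1 (000): 0 ones → 0
Block 2 (010): 1 one → 0
Block 3 (001): 1 one → 0
Block 4 (010): 1 one → 0
Block 5 (111): 3 ones → 1
Block 6 (000): 0 ones → 0
Block 7 (111): 3 ones → 1
Block 8 (010): 1 one → 0
Block 9 (110): 2 ones → 1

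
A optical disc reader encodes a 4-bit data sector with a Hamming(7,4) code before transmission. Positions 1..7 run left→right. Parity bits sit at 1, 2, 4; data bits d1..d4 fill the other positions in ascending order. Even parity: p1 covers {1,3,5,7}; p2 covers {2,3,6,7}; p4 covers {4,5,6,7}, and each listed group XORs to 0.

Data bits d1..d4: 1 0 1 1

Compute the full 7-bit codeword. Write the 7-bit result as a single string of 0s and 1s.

0110011

Place data at non-parity positions: p1 p2 1 p4 0 1 1
p1 (pos 1,3,5,7): XOR of data positions = 1⊕0⊕1 = 0
p2 (pos 2,3,6,7): XOR of data positions = 1⊕1⊕1 = 1
p4 (pos 4,5,6,7): XOR of data positions = 0⊕1⊕1 = 0
Codeword: 0110011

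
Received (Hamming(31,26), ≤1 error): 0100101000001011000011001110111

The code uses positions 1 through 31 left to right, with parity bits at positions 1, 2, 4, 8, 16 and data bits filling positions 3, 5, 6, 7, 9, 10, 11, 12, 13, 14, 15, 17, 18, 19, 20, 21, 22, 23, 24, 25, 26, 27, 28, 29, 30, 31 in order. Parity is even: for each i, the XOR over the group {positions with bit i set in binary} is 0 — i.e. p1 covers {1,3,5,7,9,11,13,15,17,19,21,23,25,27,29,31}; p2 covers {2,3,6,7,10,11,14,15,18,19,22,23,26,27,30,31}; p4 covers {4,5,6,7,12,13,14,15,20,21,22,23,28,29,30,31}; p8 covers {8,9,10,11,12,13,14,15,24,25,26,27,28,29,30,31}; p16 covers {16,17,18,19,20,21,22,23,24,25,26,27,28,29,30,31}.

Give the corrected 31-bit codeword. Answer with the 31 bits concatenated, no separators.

0100101000001011000001001110111

s1 (pos 1,3,5,7,9,11,13,15,17,19,21,23,25,27,29,31): 0⊕0⊕1⊕1⊕0⊕0⊕1⊕1⊕0⊕0⊕1⊕0⊕1⊕1⊕1⊕1 = 1
s2 (pos 2,3,6,7,10,11,14,15,18,19,22,23,26,27,30,31): 1⊕0⊕0⊕1⊕0⊕0⊕0⊕1⊕0⊕0⊕1⊕0⊕1⊕1⊕1⊕1 = 0
s4 (pos 4,5,6,7,12,13,14,15,20,21,22,23,28,29,30,31): 0⊕1⊕0⊕1⊕0⊕1⊕0⊕1⊕0⊕1⊕1⊕0⊕0⊕1⊕1⊕1 = 1
s8 (pos 8,9,10,11,12,13,14,15,24,25,26,27,28,29,30,31): 0⊕0⊕0⊕0⊕0⊕1⊕0⊕1⊕0⊕1⊕1⊕1⊕0⊕1⊕1⊕1 = 0
s16 (pos 16,17,18,19,20,21,22,23,24,25,26,27,28,29,30,31): 1⊕0⊕0⊕0⊕0⊕1⊕1⊕0⊕0⊕1⊕1⊕1⊕0⊕1⊕1⊕1 = 1
Syndrome s16…s1 = 10101 → error at position 21.
Flip position 21: 0100101000001011000011001110111 → 0100101000001011000001001110111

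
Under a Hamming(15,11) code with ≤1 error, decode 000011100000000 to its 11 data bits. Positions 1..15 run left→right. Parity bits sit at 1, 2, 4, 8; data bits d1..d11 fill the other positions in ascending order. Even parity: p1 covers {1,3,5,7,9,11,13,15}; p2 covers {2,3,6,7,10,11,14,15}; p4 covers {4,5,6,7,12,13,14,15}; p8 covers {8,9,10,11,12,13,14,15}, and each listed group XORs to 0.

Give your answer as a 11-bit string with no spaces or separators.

s1 (pos 1,3,5,7,9,11,13,15): 0⊕0⊕1⊕1⊕0⊕0⊕0⊕0 = 0
s2 (pos 2,3,6,7,10,11,14,15): 0⊕0⊕1⊕1⊕0⊕0⊕0⊕0 = 0
s4 (pos 4,5,6,7,12,13,14,15): 0⊕1⊕1⊕1⊕0⊕0⊕0⊕0 = 1
s8 (pos 8,9,10,11,12,13,14,15): 0⊕0⊕0⊕0⊕0⊕0⊕0⊕0 = 0
Syndrome s8…s1 = 0100 → error at position 4.
Flip position 4: 000011100000000 → 000111100000000
Read data bits from positions 3,5,6,7,9,10,11,12,13,14,15: 01110000000

01110000000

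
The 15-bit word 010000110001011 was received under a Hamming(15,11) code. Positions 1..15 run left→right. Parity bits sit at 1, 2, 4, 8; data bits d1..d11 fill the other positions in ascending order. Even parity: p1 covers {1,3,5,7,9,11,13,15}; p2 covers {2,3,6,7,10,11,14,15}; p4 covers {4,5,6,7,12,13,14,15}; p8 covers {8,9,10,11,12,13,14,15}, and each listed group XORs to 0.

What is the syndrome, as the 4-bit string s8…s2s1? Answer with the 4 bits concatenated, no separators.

0000

s1 (pos 1,3,5,7,9,11,13,15): 0⊕0⊕0⊕1⊕0⊕0⊕0⊕1 = 0
s2 (pos 2,3,6,7,10,11,14,15): 1⊕0⊕0⊕1⊕0⊕0⊕1⊕1 = 0
s4 (pos 4,5,6,7,12,13,14,15): 0⊕0⊕0⊕1⊕1⊕0⊕1⊕1 = 0
s8 (pos 8,9,10,11,12,13,14,15): 1⊕0⊕0⊕0⊕1⊕0⊕1⊕1 = 0
Syndrome s8…s1 = 0000 → no error.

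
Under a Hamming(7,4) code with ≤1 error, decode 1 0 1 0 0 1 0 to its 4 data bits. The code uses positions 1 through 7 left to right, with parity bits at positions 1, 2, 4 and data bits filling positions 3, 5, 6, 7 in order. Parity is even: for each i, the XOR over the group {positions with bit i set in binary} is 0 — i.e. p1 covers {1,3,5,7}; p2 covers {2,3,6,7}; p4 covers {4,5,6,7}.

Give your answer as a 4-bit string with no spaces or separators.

1010

s1 (pos 1,3,5,7): 1⊕1⊕0⊕0 = 0
s2 (pos 2,3,6,7): 0⊕1⊕1⊕0 = 0
s4 (pos 4,5,6,7): 0⊕0⊕1⊕0 = 1
Syndrome s4…s1 = 100 → error at position 4.
Flip position 4: 1010010 → 1011010
Read data bits from positions 3,5,6,7: 1010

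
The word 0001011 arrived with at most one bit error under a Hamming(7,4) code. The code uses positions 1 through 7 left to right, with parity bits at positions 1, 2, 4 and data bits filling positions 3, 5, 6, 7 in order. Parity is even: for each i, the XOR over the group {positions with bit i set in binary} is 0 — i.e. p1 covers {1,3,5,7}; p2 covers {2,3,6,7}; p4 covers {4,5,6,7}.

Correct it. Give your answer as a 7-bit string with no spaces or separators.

s1 (pos 1,3,5,7): 0⊕0⊕0⊕1 = 1
s2 (pos 2,3,6,7): 0⊕0⊕1⊕1 = 0
s4 (pos 4,5,6,7): 1⊕0⊕1⊕1 = 1
Syndrome s4…s1 = 101 → error at position 5.
Flip position 5: 0001011 → 0001111

0001111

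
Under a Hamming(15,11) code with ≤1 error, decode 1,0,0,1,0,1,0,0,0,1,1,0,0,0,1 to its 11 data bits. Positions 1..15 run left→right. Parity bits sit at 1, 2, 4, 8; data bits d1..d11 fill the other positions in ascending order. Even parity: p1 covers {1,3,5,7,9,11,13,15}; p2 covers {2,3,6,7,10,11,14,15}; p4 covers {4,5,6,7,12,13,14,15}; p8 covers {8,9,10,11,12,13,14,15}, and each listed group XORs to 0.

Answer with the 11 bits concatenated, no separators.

s1 (pos 1,3,5,7,9,11,13,15): 1⊕0⊕0⊕0⊕0⊕1⊕0⊕1 = 1
s2 (pos 2,3,6,7,10,11,14,15): 0⊕0⊕1⊕0⊕1⊕1⊕0⊕1 = 0
s4 (pos 4,5,6,7,12,13,14,15): 1⊕0⊕1⊕0⊕0⊕0⊕0⊕1 = 1
s8 (pos 8,9,10,11,12,13,14,15): 0⊕0⊕1⊕1⊕0⊕0⊕0⊕1 = 1
Syndrome s8…s1 = 1101 → error at position 13.
Flip position 13: 100101000110001 → 100101000110101
Read data bits from positions 3,5,6,7,9,10,11,12,13,14,15: 00100110101

00100110101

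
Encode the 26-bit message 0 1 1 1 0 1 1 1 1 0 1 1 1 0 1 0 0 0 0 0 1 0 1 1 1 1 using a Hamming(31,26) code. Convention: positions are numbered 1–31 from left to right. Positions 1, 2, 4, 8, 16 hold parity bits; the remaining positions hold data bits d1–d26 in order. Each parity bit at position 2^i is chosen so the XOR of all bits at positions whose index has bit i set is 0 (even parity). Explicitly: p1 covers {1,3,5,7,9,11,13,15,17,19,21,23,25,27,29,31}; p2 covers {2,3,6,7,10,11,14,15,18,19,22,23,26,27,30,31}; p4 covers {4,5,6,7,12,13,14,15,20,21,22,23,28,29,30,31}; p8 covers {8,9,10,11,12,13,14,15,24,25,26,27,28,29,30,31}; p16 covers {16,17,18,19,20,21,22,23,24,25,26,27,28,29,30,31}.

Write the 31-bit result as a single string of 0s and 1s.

0101111001111010110100000101111

Place data at non-parity positions: p1 p2 0 p4 1 1 1 p8 0 1 1 1 1 0 1 p16 1 1 0 1 0 0 0 0 0 1 0 1 1 1 1
p1 (pos 1,3,5,7,9,11,13,15,17,19,21,23,25,27,29,31): XOR of data positions = 0⊕1⊕1⊕0⊕1⊕1⊕1⊕1⊕0⊕0⊕0⊕0⊕0⊕1⊕1 = 0
p2 (pos 2,3,6,7,10,11,14,15,18,19,22,23,26,27,30,31): XOR of data positions = 0⊕1⊕1⊕1⊕1⊕0⊕1⊕1⊕0⊕0⊕0⊕1⊕0⊕1⊕1 = 1
p4 (pos 4,5,6,7,12,13,14,15,20,21,22,23,28,29,30,31): XOR of data positions = 1⊕1⊕1⊕1⊕1⊕0⊕1⊕1⊕0⊕0⊕0⊕1⊕1⊕1⊕1 = 1
p8 (pos 8,9,10,11,12,13,14,15,24,25,26,27,28,29,30,31): XOR of data positions = 0⊕1⊕1⊕1⊕1⊕0⊕1⊕0⊕0⊕1⊕0⊕1⊕1⊕1⊕1 = 0
p16 (pos 16,17,18,19,20,21,22,23,24,25,26,27,28,29,30,31): XOR of data positions = 1⊕1⊕0⊕1⊕0⊕0⊕0⊕0⊕0⊕1⊕0⊕1⊕1⊕1⊕1 = 0
Codeword: 0101111001111010110100000101111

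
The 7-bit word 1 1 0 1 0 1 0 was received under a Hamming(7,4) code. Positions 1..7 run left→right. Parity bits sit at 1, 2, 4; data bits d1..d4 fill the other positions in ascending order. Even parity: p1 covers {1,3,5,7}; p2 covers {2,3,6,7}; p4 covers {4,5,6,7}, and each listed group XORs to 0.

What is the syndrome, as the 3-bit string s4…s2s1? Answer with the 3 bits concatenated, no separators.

s1 (pos 1,3,5,7): 1⊕0⊕0⊕0 = 1
s2 (pos 2,3,6,7): 1⊕0⊕1⊕0 = 0
s4 (pos 4,5,6,7): 1⊕0⊕1⊕0 = 0
Syndrome s4…s1 = 001 → error at position 1.

001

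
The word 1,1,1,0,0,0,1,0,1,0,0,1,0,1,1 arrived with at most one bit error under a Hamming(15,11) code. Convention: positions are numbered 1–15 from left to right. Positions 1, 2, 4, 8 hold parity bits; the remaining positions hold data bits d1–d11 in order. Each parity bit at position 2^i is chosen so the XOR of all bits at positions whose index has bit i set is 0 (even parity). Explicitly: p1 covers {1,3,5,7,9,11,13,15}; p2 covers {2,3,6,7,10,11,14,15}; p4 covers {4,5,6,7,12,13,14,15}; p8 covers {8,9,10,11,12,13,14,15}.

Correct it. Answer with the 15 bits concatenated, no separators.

s1 (pos 1,3,5,7,9,11,13,15): 1⊕1⊕0⊕1⊕1⊕0⊕0⊕1 = 1
s2 (pos 2,3,6,7,10,11,14,15): 1⊕1⊕0⊕1⊕0⊕0⊕1⊕1 = 1
s4 (pos 4,5,6,7,12,13,14,15): 0⊕0⊕0⊕1⊕1⊕0⊕1⊕1 = 0
s8 (pos 8,9,10,11,12,13,14,15): 0⊕1⊕0⊕0⊕1⊕0⊕1⊕1 = 0
Syndrome s8…s1 = 0011 → error at position 3.
Flip position 3: 111000101001011 → 110000101001011

110000101001011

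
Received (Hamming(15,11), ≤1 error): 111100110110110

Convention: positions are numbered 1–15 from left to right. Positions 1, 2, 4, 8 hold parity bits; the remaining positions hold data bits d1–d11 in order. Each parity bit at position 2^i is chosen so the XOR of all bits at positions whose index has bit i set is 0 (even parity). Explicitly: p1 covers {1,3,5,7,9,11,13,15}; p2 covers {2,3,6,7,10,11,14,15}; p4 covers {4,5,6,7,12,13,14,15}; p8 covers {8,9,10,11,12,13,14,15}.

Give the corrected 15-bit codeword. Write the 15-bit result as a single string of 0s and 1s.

111100111110110

s1 (pos 1,3,5,7,9,11,13,15): 1⊕1⊕0⊕1⊕0⊕1⊕1⊕0 = 1
s2 (pos 2,3,6,7,10,11,14,15): 1⊕1⊕0⊕1⊕1⊕1⊕1⊕0 = 0
s4 (pos 4,5,6,7,12,13,14,15): 1⊕0⊕0⊕1⊕0⊕1⊕1⊕0 = 0
s8 (pos 8,9,10,11,12,13,14,15): 1⊕0⊕1⊕1⊕0⊕1⊕1⊕0 = 1
Syndrome s8…s1 = 1001 → error at position 9.
Flip position 9: 111100110110110 → 111100111110110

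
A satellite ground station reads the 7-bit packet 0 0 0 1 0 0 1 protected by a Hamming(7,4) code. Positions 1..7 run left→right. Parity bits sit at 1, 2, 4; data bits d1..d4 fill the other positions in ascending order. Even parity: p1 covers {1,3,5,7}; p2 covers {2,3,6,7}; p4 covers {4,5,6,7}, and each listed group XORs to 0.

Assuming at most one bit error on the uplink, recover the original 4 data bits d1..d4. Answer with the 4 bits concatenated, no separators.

1001

s1 (pos 1,3,5,7): 0⊕0⊕0⊕1 = 1
s2 (pos 2,3,6,7): 0⊕0⊕0⊕1 = 1
s4 (pos 4,5,6,7): 1⊕0⊕0⊕1 = 0
Syndrome s4…s1 = 011 → error at position 3.
Flip position 3: 0001001 → 0011001
Read data bits from positions 3,5,6,7: 1001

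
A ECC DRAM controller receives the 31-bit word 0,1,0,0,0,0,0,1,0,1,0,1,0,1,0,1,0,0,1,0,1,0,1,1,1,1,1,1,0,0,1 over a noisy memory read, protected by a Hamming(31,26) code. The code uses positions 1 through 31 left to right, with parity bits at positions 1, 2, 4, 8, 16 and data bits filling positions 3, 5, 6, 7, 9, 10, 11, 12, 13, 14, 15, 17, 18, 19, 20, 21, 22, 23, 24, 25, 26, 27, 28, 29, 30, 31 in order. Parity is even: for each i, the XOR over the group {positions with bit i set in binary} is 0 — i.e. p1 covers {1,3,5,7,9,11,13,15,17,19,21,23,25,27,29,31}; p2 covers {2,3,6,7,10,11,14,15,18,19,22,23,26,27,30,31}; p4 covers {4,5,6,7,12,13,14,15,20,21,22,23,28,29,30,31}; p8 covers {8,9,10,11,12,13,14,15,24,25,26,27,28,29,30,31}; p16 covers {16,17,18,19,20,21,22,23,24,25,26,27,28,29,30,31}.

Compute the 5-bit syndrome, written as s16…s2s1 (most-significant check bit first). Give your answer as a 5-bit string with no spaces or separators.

00000

s1 (pos 1,3,5,7,9,11,13,15,17,19,21,23,25,27,29,31): 0⊕0⊕0⊕0⊕0⊕0⊕0⊕0⊕0⊕1⊕1⊕1⊕1⊕1⊕0⊕1 = 0
s2 (pos 2,3,6,7,10,11,14,15,18,19,22,23,26,27,30,31): 1⊕0⊕0⊕0⊕1⊕0⊕1⊕0⊕0⊕1⊕0⊕1⊕1⊕1⊕0⊕1 = 0
s4 (pos 4,5,6,7,12,13,14,15,20,21,22,23,28,29,30,31): 0⊕0⊕0⊕0⊕1⊕0⊕1⊕0⊕0⊕1⊕0⊕1⊕1⊕0⊕0⊕1 = 0
s8 (pos 8,9,10,11,12,13,14,15,24,25,26,27,28,29,30,31): 1⊕0⊕1⊕0⊕1⊕0⊕1⊕0⊕1⊕1⊕1⊕1⊕1⊕0⊕0⊕1 = 0
s16 (pos 16,17,18,19,20,21,22,23,24,25,26,27,28,29,30,31): 1⊕0⊕0⊕1⊕0⊕1⊕0⊕1⊕1⊕1⊕1⊕1⊕1⊕0⊕0⊕1 = 0
Syndrome s16…s1 = 00000 → no error.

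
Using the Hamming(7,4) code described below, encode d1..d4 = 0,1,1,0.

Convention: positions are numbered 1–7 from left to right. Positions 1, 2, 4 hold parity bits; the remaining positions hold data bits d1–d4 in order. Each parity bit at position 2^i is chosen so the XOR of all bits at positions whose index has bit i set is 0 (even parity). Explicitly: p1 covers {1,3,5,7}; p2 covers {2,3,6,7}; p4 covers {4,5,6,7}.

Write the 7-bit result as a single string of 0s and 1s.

1100110

Place data at non-parity positions: p1 p2 0 p4 1 1 0
p1 (pos 1,3,5,7): XOR of data positions = 0⊕1⊕0 = 1
p2 (pos 2,3,6,7): XOR of data positions = 0⊕1⊕0 = 1
p4 (pos 4,5,6,7): XOR of data positions = 1⊕1⊕0 = 0
Codeword: 1100110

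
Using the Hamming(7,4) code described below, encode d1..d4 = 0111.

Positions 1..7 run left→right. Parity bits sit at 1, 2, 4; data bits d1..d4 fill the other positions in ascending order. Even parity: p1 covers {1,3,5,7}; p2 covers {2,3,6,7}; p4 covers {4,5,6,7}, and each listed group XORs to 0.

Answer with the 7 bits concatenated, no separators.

0001111

Place data at non-parity positions: p1 p2 0 p4 1 1 1
p1 (pos 1,3,5,7): XOR of data positions = 0⊕1⊕1 = 0
p2 (pos 2,3,6,7): XOR of data positions = 0⊕1⊕1 = 0
p4 (pos 4,5,6,7): XOR of data positions = 1⊕1⊕1 = 1
Codeword: 0001111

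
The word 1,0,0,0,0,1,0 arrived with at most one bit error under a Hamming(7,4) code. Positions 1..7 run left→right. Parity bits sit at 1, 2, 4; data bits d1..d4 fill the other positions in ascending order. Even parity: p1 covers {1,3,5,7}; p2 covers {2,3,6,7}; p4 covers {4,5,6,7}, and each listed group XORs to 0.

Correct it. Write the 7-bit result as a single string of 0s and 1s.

s1 (pos 1,3,5,7): 1⊕0⊕0⊕0 = 1
s2 (pos 2,3,6,7): 0⊕0⊕1⊕0 = 1
s4 (pos 4,5,6,7): 0⊕0⊕1⊕0 = 1
Syndrome s4…s1 = 111 → error at position 7.
Flip position 7: 1000010 → 1000011

1000011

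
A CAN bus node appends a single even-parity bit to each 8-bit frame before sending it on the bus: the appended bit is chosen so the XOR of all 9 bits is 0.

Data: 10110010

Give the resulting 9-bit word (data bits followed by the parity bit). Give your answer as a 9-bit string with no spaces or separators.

101100100

XOR of the 8 data bits: 1⊕0⊕1⊕1⊕0⊕0⊕1⊕0 = 0
Parity bit = 0 (so all 9 bits XOR to 0).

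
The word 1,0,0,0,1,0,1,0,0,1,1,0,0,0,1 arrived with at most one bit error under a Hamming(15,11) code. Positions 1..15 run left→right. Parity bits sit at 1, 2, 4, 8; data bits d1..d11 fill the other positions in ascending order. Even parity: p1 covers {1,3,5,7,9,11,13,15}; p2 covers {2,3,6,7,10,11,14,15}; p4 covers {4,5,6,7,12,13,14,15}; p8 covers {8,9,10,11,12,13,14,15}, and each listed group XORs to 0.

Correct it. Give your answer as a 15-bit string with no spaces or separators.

s1 (pos 1,3,5,7,9,11,13,15): 1⊕0⊕1⊕1⊕0⊕1⊕0⊕1 = 1
s2 (pos 2,3,6,7,10,11,14,15): 0⊕0⊕0⊕1⊕1⊕1⊕0⊕1 = 0
s4 (pos 4,5,6,7,12,13,14,15): 0⊕1⊕0⊕1⊕0⊕0⊕0⊕1 = 1
s8 (pos 8,9,10,11,12,13,14,15): 0⊕0⊕1⊕1⊕0⊕0⊕0⊕1 = 1
Syndrome s8…s1 = 1101 → error at position 13.
Flip position 13: 100010100110001 → 100010100110101

100010100110101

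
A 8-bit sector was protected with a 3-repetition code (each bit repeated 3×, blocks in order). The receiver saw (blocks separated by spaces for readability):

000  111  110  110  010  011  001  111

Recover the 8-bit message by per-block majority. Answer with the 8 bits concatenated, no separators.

01110101

Block 1 (000): 0 ones → 0
Block 2 (111): 3 ones → 1
Block 3 (110): 2 ones → 1
Block 4 (110): 2 ones → 1
Block 5 (010): 1 one → 0
Block 6 (011): 2 ones → 1
Block 7 (001): 1 one → 0
Block 8 (111): 3 ones → 1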